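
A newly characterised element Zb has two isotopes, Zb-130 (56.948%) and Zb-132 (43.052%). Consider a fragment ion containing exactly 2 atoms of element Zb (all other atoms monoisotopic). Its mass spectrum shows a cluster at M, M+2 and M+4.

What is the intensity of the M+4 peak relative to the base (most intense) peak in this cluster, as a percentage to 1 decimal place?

37.8%

Binomial terms of (0.56948 + 0.43052)^2: M 0.3243, M+2 0.4903, M+4 0.1853 → M+2 is the base peak.
P(M+2) = C(2,1) × 0.56948^1 × 0.43052^1 = 2 × 0.56948 × 0.43052 = 0.490345 (base)
P(M+4) = C(2,2) × 0.56948^0 × 0.43052^2 = 1 × 1.0000 × 0.18534747 = 0.185347
Relative intensity = 0.185347 / 0.490345 × 100 = 37.8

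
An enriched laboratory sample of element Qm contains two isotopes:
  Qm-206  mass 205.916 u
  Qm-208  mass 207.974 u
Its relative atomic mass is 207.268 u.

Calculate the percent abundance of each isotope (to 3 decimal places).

Qm-206: 34.305%, Qm-208: 65.695%

Let x be the fractional abundance of Qm-206; then Qm-208 has abundance 1 − x.
205.916·x + 207.974·(1 − x) = 207.268
(205.916 − 207.974)·x = 207.268 − 207.974
x = -0.706 / -2.058 = 0.34305 → 34.305% Qm-206, 65.695% Qm-208.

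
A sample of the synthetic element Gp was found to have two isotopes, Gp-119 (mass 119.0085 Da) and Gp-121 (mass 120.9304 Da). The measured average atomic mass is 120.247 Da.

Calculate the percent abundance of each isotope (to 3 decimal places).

With x = fraction of Gp-119 (so Gp-121 is 1 − x):
119.0085·x + 120.9304·(1 − x) = 120.247
(119.0085 − 120.9304)·x = 120.247 − 120.9304
x = -0.6834 / -1.9219 = 0.35559 → 35.559% Gp-119, 64.441% Gp-121.

Gp-119: 35.559%, Gp-121: 64.441%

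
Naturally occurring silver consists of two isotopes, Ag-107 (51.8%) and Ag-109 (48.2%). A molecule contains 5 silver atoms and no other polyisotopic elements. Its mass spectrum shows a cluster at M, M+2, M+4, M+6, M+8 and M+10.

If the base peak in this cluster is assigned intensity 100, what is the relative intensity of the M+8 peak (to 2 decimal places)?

Binomial terms of (0.518 + 0.482)^5: M 0.0373, M+2 0.1735, M+4 0.3229, M+6 0.3005, M+8 0.1398, M+10 0.0260 → M+4 is the base peak.
P(M+4) = C(5,2) × 0.518^3 × 0.482^2 = 10 × 0.13899183 × 0.232324 = 0.322911 (base)
P(M+8) = C(5,4) × 0.518^1 × 0.482^4 = 5 × 0.5180 × 0.05397444 = 0.139794
Relative intensity = 0.139794 / 0.322911 × 100 = 43.29

43.29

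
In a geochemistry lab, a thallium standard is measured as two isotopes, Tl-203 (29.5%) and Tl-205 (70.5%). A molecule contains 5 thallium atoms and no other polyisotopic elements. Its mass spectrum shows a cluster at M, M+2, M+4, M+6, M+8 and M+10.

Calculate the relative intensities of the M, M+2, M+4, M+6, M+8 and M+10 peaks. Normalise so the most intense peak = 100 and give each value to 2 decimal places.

The 5 Tl atoms are independent, so intensities follow the terms of (0.295 + 0.705)^5.
P(M) = 0.295^5 = 0.002234
P(M+2) = 5 × 0.295^4 × 0.705^1 = 0.026696
P(M+4) = 10 × 0.295^3 × 0.705^2 = 0.127598
P(M+6) = 10 × 0.295^2 × 0.705^3 = 0.304938
P(M+8) = 5 × 0.295^1 × 0.705^4 = 0.364375
P(M+10) = 0.705^5 = 0.174159
The M+8 peak is largest (0.364375); scaling to 100 gives 0.61 : 7.33 : 35.02 : 83.69 : 100.00 : 47.80.

0.61 : 7.33 : 35.02 : 83.69 : 100.00 : 47.80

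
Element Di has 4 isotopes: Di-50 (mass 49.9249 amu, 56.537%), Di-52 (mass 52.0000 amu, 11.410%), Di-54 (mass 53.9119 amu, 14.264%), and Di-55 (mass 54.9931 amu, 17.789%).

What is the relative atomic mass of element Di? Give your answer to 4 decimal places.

51.6320 amu

The abundance-weighted mean is 0.56537 × 49.9249 + 0.11410 × 52.0000 + 0.14264 × 53.9119 + 0.17789 × 54.9931
= 28.22604 + 5.93320 + 7.68999 + 9.78272 = 51.63195 amu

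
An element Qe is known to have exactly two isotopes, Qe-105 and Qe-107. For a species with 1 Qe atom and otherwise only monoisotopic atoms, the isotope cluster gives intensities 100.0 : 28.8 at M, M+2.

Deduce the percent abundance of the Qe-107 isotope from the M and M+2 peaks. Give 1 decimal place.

Let p = fractional abundance of Qe-105. I(M+2)/I(M) = [C(1,1)·p^0·(1−p)] / p^1 = 1·(1−p)/p = 28.8/100.0 = 0.2880
(1−p)/p = 0.2880/1 = 0.2880  ⇒  p = 1/(1 + 0.2880) = 0.7764
Qe-105: 77.6%, Qe-107: 22.4%.

22.4%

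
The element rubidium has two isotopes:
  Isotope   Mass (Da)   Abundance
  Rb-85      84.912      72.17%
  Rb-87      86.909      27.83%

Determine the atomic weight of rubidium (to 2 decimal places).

85.47 Da

The abundance-weighted mean is 0.7217 × 84.912 + 0.2783 × 86.909
= 61.2810 + 24.1868 = 85.4678 Da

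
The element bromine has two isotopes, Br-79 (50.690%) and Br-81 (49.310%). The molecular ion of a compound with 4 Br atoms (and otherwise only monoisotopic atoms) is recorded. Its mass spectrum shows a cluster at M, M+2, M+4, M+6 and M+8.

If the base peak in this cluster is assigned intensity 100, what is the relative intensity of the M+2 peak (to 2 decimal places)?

68.53

(0.50690 + 0.49310)^4 gives M 0.0660, M+2 0.2569, M+4 0.3749, M+6 0.2431, M+8 0.0591; the largest is M+4.
P(M+4) = C(4,2) × 0.50690^2 × 0.49310^2 = 6 × 0.25694761 × 0.24314761 = 0.374857 (base)
P(M+2) = C(4,1) × 0.50690^3 × 0.49310^1 = 4 × 0.13024674 × 0.4931 = 0.256899
Relative intensity = 0.256899 / 0.374857 × 100 = 68.53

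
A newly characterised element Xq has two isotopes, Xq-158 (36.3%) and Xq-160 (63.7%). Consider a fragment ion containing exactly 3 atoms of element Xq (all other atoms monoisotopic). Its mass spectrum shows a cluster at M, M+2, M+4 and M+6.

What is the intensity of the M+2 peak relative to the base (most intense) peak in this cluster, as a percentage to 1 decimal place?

(0.363 + 0.637)^3 gives M 0.0478, M+2 0.2518, M+4 0.4419, M+6 0.2585; the largest is M+4.
P(M+4) = C(3,2) × 0.363^1 × 0.637^2 = 3 × 0.3630 × 0.405769 = 0.441882 (base)
P(M+2) = C(3,1) × 0.363^2 × 0.637^1 = 3 × 0.131769 × 0.6370 = 0.251811
Relative intensity = 0.251811 / 0.441882 × 100 = 57.0

57.0%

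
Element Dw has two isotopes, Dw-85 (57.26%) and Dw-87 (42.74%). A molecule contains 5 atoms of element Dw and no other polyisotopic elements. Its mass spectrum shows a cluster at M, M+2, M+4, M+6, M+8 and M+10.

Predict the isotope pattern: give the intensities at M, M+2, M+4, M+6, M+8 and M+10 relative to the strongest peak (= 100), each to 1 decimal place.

Expanding (0.5726 + 0.4274)^5:
P(M) = 0.5726^5 = 0.061554
P(M+2) = 5 × 0.5726^4 × 0.4274^1 = 0.229726
P(M+4) = 10 × 0.5726^3 × 0.4274^2 = 0.342944
P(M+6) = 10 × 0.5726^2 × 0.4274^3 = 0.255980
P(M+8) = 5 × 0.5726^1 × 0.4274^4 = 0.095534
P(M+10) = 0.4274^5 = 0.014262
The M+4 peak is largest (0.342944); scaling to 100 gives 17.9 : 67.0 : 100.0 : 74.6 : 27.9 : 4.2.

17.9 : 67.0 : 100.0 : 74.6 : 27.9 : 4.2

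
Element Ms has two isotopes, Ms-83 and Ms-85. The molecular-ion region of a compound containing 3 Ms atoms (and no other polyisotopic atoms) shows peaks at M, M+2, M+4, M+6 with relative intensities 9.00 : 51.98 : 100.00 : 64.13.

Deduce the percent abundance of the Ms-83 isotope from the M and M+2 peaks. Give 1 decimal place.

34.2%

Let p = fractional abundance of Ms-83. I(M+2)/I(M) = [C(3,1)·p^2·(1−p)] / p^3 = 3·(1−p)/p = 51.98/9.00 = 5.7756
(1−p)/p = 5.7756/3 = 1.9252  ⇒  p = 1/(1 + 1.9252) = 0.3419
Ms-83: 34.2%, Ms-85: 65.8%.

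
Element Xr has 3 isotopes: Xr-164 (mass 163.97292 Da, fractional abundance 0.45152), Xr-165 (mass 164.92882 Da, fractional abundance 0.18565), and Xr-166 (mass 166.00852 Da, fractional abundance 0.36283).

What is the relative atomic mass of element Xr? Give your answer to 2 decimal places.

164.89 Da

The abundance-weighted mean is 0.45152 × 163.97292 + 0.18565 × 164.92882 + 0.36283 × 166.00852
= 74.037053 + 30.619035 + 60.232871 = 164.888959 Da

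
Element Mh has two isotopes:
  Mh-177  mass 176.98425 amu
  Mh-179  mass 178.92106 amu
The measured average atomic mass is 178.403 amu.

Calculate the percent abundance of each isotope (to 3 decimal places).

With x = fraction of Mh-177 (so Mh-179 is 1 − x):
176.98425·x + 178.92106·(1 − x) = 178.403
(176.98425 − 178.92106)·x = 178.403 − 178.92106
x = -0.51806 / -1.93681 = 0.26748 → 26.748% Mh-177, 73.252% Mh-179.

Mh-177: 26.748%, Mh-179: 73.252%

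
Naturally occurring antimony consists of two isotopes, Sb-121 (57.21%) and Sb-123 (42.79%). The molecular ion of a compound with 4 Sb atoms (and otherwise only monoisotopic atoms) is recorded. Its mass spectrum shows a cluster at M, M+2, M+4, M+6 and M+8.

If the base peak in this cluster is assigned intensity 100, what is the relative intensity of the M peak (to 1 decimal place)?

(0.5721 + 0.4279)^4 gives M 0.1071, M+2 0.3205, M+4 0.3596, M+6 0.1793, M+8 0.0335; the largest is M+4.
P(M+4) = C(4,2) × 0.5721^2 × 0.4279^2 = 6 × 0.32729841 × 0.18309841 = 0.359567 (base)
P(M) = C(4,0) × 0.5721^4 × 0.4279^0 = 1 × 0.10712425 × 1.0000 = 0.107124
Relative intensity = 0.107124 / 0.359567 × 100 = 29.8

29.8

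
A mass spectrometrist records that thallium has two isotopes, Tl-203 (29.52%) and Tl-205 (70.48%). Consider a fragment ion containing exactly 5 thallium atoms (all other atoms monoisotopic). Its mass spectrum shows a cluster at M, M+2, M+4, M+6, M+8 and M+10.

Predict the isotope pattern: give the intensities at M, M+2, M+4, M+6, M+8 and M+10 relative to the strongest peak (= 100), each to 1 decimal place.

Each Tl atom is independently Tl-203 (p = 0.2952) or Tl-205 (q = 0.7048); the cluster is the binomial expansion (p + q)^5.
P(M) = 0.2952^5 = 0.002242
P(M+2) = 5 × 0.2952^4 × 0.7048^1 = 0.026761
P(M+4) = 10 × 0.2952^3 × 0.7048^2 = 0.127785
P(M+6) = 10 × 0.2952^2 × 0.7048^3 = 0.305092
P(M+8) = 5 × 0.2952^1 × 0.7048^4 = 0.364208
P(M+10) = 0.7048^5 = 0.173912
The M+8 peak is largest (0.364208); scaling to 100 gives 0.6 : 7.3 : 35.1 : 83.8 : 100.0 : 47.8.

0.6 : 7.3 : 35.1 : 83.8 : 100.0 : 47.8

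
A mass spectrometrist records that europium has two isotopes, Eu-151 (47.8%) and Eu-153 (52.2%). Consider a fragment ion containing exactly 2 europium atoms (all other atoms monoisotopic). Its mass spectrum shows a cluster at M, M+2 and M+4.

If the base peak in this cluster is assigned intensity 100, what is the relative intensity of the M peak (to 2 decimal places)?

45.79

(0.478 + 0.522)^2 gives M 0.2285, M+2 0.4990, M+4 0.2725; the largest is M+2.
P(M+2) = C(2,1) × 0.478^1 × 0.522^1 = 2 × 0.4780 × 0.5220 = 0.499032 (base)
P(M) = C(2,0) × 0.478^2 × 0.522^0 = 1 × 0.228484 × 1.0000 = 0.228484
Relative intensity = 0.228484 / 0.499032 × 100 = 45.79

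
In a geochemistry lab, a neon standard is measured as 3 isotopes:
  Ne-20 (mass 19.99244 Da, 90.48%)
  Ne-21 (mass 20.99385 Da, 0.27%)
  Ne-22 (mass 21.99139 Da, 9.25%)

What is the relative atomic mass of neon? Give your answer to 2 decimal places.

20.18 Da

Weight each isotope mass by its fractional abundance: 0.9048 × 19.99244 + 0.0027 × 20.99385 + 0.0925 × 21.99139
= 18.089160 + 0.056683 + 2.034204 = 20.180047 Da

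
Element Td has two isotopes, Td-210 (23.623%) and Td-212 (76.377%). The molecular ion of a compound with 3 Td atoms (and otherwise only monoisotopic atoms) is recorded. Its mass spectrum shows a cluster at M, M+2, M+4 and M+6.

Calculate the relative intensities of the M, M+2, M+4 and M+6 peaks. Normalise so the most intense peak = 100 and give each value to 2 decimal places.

2.96 : 28.70 : 92.79 : 100.00

Expanding (0.23623 + 0.76377)^3:
P(M) = 0.23623^3 = 0.013183
P(M+2) = 3 × 0.23623^2 × 0.76377^1 = 0.127866
P(M+4) = 3 × 0.23623^1 × 0.76377^2 = 0.413410
P(M+6) = 0.76377^3 = 0.445541
The M+6 peak is largest (0.445541); scaling to 100 gives 2.96 : 28.70 : 92.79 : 100.00.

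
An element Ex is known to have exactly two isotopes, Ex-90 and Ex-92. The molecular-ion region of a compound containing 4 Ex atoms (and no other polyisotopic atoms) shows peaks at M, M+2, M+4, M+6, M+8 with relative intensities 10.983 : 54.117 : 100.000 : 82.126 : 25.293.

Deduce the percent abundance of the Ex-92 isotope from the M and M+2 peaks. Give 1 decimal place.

55.2%

Write p for the Ex-90 fraction. I(M+2)/I(M) = [C(4,1)·p^3·(1−p)] / p^4 = 4·(1−p)/p = 54.117/10.983 = 4.9273
(1−p)/p = 4.9273/4 = 1.2318  ⇒  p = 1/(1 + 1.2318) = 0.4481
Ex-90: 44.8%, Ex-92: 55.2%.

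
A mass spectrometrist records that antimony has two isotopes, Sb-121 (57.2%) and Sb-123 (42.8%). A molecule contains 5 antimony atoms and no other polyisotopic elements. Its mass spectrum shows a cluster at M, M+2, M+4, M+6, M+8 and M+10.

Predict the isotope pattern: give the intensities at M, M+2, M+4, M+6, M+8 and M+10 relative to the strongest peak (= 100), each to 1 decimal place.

Expanding (0.572 + 0.428)^5:
P(M) = 0.572^5 = 0.061232
P(M+2) = 5 × 0.572^4 × 0.428^1 = 0.229086
P(M+4) = 10 × 0.572^3 × 0.428^2 = 0.342827
P(M+6) = 10 × 0.572^2 × 0.428^3 = 0.256521
P(M+8) = 5 × 0.572^1 × 0.428^4 = 0.095971
P(M+10) = 0.428^5 = 0.014362
The M+4 peak is largest (0.342827); scaling to 100 gives 17.9 : 66.8 : 100.0 : 74.8 : 28.0 : 4.2.

17.9 : 66.8 : 100.0 : 74.8 : 28.0 : 4.2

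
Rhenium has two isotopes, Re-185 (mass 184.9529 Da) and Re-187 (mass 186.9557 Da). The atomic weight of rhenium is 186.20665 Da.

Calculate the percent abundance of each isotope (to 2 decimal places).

Let x be the fractional abundance of Re-185; then Re-187 has abundance 1 − x.
184.9529·x + 186.9557·(1 − x) = 186.20665
(184.9529 − 186.9557)·x = 186.20665 − 186.9557
x = -0.74905 / -2.0028 = 0.37400 → 37.40% Re-185, 62.60% Re-187.

Re-185: 37.40%, Re-187: 62.60%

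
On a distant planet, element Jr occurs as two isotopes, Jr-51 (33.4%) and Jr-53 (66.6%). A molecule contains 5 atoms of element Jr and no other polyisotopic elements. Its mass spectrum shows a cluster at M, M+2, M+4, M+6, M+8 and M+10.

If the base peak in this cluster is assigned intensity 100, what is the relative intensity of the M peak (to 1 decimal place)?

Term probabilities: M 0.0042, M+2 0.0414, M+4 0.1653, M+6 0.3295, M+8 0.3286, M+10 0.1310. Base peak = M+6.
P(M+6) = C(5,3) × 0.334^2 × 0.666^3 = 10 × 0.111556 × 0.2954083 = 0.329546 (base)
P(M) = C(5,0) × 0.334^5 × 0.666^0 = 1 × 0.00415654 × 1.0000 = 0.004157
Relative intensity = 0.004157 / 0.329546 × 100 = 1.3

1.3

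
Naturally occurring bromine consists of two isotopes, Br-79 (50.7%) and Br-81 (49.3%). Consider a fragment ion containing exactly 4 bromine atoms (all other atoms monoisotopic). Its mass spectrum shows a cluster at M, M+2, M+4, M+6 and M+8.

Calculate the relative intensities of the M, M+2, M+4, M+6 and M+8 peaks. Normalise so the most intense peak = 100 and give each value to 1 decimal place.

17.6 : 68.6 : 100.0 : 64.8 : 15.8

Each Br atom is independently Br-79 (p = 0.507) or Br-81 (q = 0.493); the cluster is the binomial expansion (p + q)^4.
P(M) = 0.507^4 = 0.066074
P(M+2) = 4 × 0.507^3 × 0.493^1 = 0.256999
P(M+4) = 6 × 0.507^2 × 0.493^2 = 0.374853
P(M+6) = 4 × 0.507^1 × 0.493^3 = 0.243001
P(M+8) = 0.493^4 = 0.059073
The M+4 peak is largest (0.374853); scaling to 100 gives 17.6 : 68.6 : 100.0 : 64.8 : 15.8.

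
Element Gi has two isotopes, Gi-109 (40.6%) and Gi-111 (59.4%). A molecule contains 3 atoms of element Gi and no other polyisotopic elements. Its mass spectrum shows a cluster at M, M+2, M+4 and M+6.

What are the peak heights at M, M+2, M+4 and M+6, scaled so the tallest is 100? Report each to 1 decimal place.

15.6 : 68.4 : 100.0 : 48.8

Each Gi atom is independently Gi-109 (p = 0.406) or Gi-111 (q = 0.594); the cluster is the binomial expansion (p + q)^3.
P(M) = 0.406^3 = 0.066923
P(M+2) = 3 × 0.406^2 × 0.594^1 = 0.293738
P(M+4) = 3 × 0.406^1 × 0.594^2 = 0.429754
P(M+6) = 0.594^3 = 0.209585
The M+4 peak is largest (0.429754); scaling to 100 gives 15.6 : 68.4 : 100.0 : 48.8.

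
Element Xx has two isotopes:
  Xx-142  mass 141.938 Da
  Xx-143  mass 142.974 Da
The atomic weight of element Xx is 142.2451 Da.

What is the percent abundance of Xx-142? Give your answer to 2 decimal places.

70.36%

Let x be the fractional abundance of Xx-142; then Xx-143 has abundance 1 − x.
141.938·x + 142.974·(1 − x) = 142.2451
(141.938 − 142.974)·x = 142.2451 − 142.974
x = -0.7289 / -1.036 = 0.70357 → 70.36% Xx-142, 29.64% Xx-143.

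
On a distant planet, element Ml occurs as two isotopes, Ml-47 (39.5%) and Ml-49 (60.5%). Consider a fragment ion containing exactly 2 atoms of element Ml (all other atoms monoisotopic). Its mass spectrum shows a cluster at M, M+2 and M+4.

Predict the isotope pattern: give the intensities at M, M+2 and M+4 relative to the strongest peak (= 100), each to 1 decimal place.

32.6 : 100.0 : 76.6

Expanding (0.395 + 0.605)^2:
P(M) = 0.395^2 = 0.156025
P(M+2) = 2 × 0.395^1 × 0.605^1 = 0.477950
P(M+4) = 0.605^2 = 0.366025
The M+2 peak is largest (0.477950); scaling to 100 gives 32.6 : 100.0 : 76.6.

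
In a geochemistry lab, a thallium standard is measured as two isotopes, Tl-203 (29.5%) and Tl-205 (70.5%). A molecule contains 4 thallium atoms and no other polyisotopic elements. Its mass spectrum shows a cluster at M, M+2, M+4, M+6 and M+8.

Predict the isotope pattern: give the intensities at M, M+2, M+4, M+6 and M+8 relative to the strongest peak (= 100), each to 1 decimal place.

The 4 Tl atoms are independent, so intensities follow the terms of (0.295 + 0.705)^4.
P(M) = 0.295^4 = 0.007573
P(M+2) = 4 × 0.295^3 × 0.705^1 = 0.072396
P(M+4) = 6 × 0.295^2 × 0.705^2 = 0.259522
P(M+6) = 4 × 0.295^1 × 0.705^3 = 0.413475
P(M+8) = 0.705^4 = 0.247034
The M+6 peak is largest (0.413475); scaling to 100 gives 1.8 : 17.5 : 62.8 : 100.0 : 59.7.

1.8 : 17.5 : 62.8 : 100.0 : 59.7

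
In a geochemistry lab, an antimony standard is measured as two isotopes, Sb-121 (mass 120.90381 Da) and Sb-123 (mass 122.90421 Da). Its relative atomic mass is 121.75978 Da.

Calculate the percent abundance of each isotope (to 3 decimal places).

With x = fraction of Sb-121 (so Sb-123 is 1 − x):
120.90381·x + 122.90421·(1 − x) = 121.75978
(120.90381 − 122.90421)·x = 121.75978 − 122.90421
x = -1.14443 / -2.00040 = 0.57210 → 57.210% Sb-121, 42.790% Sb-123.

Sb-121: 57.210%, Sb-123: 42.790%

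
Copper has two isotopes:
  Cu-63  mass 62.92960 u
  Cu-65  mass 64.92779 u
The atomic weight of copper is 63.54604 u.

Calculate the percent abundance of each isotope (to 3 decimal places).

Cu-63: 69.150%, Cu-65: 30.850%

Let x be the fractional abundance of Cu-63; then Cu-65 has abundance 1 − x.
62.92960·x + 64.92779·(1 − x) = 63.54604
(62.92960 − 64.92779)·x = 63.54604 − 64.92779
x = -1.38175 / -1.99819 = 0.69150 → 69.150% Cu-63, 30.850% Cu-65.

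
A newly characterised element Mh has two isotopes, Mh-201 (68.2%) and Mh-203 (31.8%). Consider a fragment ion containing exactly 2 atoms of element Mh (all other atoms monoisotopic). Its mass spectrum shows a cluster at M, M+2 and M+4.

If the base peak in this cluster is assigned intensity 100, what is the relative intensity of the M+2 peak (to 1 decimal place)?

93.3

Binomial terms of (0.682 + 0.318)^2: M 0.4651, M+2 0.4338, M+4 0.1011 → M is the base peak.
P(M) = C(2,0) × 0.682^2 × 0.318^0 = 1 × 0.465124 × 1.0000 = 0.465124 (base)
P(M+2) = C(2,1) × 0.682^1 × 0.318^1 = 2 × 0.6820 × 0.3180 = 0.433752
Relative intensity = 0.433752 / 0.465124 × 100 = 93.3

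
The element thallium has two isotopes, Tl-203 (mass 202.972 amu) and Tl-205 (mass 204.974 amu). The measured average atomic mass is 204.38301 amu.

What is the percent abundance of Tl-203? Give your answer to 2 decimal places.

29.52%

Writing the weighted mean with unknown fraction x of Tl-203:
202.972·x + 204.974·(1 − x) = 204.38301
(202.972 − 204.974)·x = 204.38301 − 204.974
x = -0.59099 / -2.002 = 0.29520 → 29.52% Tl-203, 70.48% Tl-205.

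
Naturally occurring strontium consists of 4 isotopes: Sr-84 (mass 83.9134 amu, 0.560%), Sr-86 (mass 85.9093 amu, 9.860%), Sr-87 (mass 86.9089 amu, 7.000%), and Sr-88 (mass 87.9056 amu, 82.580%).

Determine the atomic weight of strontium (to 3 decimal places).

The abundance-weighted mean is 0.00560 × 83.9134 + 0.09860 × 85.9093 + 0.07000 × 86.9089 + 0.82580 × 87.9056
= 0.46992 + 8.47066 + 6.08362 + 72.59244 = 87.61664 amu

87.617 amu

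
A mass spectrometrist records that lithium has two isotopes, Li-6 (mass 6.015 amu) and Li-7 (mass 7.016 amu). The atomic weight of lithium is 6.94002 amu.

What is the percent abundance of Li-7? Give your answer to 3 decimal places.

With x = fraction of Li-6 (so Li-7 is 1 − x):
6.015·x + 7.016·(1 − x) = 6.94002
(6.015 − 7.016)·x = 6.94002 − 7.016
x = -0.07598 / -1.001 = 0.07590 → 7.590% Li-6, 92.410% Li-7.

92.410%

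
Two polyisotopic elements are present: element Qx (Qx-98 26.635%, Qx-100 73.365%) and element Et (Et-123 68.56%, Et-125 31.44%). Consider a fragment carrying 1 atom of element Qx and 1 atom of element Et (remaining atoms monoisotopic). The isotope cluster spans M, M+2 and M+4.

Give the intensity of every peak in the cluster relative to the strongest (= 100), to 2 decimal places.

31.12 : 100.00 : 39.31

Element Qx pattern (n=1): 0.26635 : 0.73365
Element Et pattern (n=1): 0.6856 : 0.3144
Convolve the two distributions (both contribute in 2-u steps):
  M: 0.26635×0.6856 = 0.182610
  M+2: 0.26635×0.3144 + 0.73365×0.6856 = 0.586731
  M+4: 0.73365×0.3144 = 0.230660
Scale to base peak (0.586731) = 100: 31.12 : 100.00 : 39.31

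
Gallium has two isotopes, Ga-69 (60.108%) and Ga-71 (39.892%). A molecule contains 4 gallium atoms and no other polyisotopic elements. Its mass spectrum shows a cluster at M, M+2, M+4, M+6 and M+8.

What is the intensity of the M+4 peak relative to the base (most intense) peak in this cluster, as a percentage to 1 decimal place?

(0.60108 + 0.39892)^4 gives M 0.1305, M+2 0.3465, M+4 0.3450, M+6 0.1526, M+8 0.0253; the largest is M+2.
P(M+2) = C(4,1) × 0.60108^3 × 0.39892^1 = 4 × 0.2171685 × 0.39892 = 0.346531 (base)
P(M+4) = C(4,2) × 0.60108^2 × 0.39892^2 = 6 × 0.36129717 × 0.15913717 = 0.344975
Relative intensity = 0.344975 / 0.346531 × 100 = 99.6

99.6%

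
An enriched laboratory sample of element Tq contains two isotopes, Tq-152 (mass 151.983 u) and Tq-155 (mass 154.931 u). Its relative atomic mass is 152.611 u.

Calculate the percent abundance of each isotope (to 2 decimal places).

Tq-152: 78.70%, Tq-155: 21.30%

With x = fraction of Tq-152 (so Tq-155 is 1 − x):
151.983·x + 154.931·(1 − x) = 152.611
(151.983 − 154.931)·x = 152.611 − 154.931
x = -2.320 / -2.948 = 0.78697 → 78.70% Tq-152, 21.30% Tq-155.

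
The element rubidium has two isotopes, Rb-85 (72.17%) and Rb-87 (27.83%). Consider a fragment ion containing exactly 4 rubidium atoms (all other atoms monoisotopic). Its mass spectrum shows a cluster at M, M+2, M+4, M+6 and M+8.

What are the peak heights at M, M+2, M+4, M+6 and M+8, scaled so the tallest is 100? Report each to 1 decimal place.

64.8 : 100.0 : 57.8 : 14.9 : 1.4

Expanding (0.7217 + 0.2783)^4:
P(M) = 0.7217^4 = 0.271286
P(M+2) = 4 × 0.7217^3 × 0.2783^1 = 0.418450
P(M+4) = 6 × 0.7217^2 × 0.2783^2 = 0.242042
P(M+6) = 4 × 0.7217^1 × 0.2783^3 = 0.062224
P(M+8) = 0.2783^4 = 0.005999
The M+2 peak is largest (0.418450); scaling to 100 gives 64.8 : 100.0 : 57.8 : 14.9 : 1.4.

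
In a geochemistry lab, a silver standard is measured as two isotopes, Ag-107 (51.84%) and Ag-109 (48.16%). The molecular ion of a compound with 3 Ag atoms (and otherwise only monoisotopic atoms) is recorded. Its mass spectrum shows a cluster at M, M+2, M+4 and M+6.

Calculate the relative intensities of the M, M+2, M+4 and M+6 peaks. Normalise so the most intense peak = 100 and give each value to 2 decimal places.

The 3 Ag atoms are independent, so intensities follow the terms of (0.5184 + 0.4816)^3.
P(M) = 0.5184^3 = 0.139314
P(M+2) = 3 × 0.5184^2 × 0.4816^1 = 0.388273
P(M+4) = 3 × 0.5184^1 × 0.4816^2 = 0.360711
P(M+6) = 0.4816^3 = 0.111702
The M+2 peak is largest (0.388273); scaling to 100 gives 35.88 : 100.00 : 92.90 : 28.77.

35.88 : 100.00 : 92.90 : 28.77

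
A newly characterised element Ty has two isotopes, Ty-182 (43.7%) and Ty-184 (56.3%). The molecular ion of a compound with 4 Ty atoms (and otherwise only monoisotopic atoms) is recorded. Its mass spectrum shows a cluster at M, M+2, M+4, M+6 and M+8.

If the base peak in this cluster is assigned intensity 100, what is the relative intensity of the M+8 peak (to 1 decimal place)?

27.7

(0.437 + 0.563)^4 gives M 0.0365, M+2 0.1879, M+4 0.3632, M+6 0.3119, M+8 0.1005; the largest is M+4.
P(M+4) = C(4,2) × 0.437^2 × 0.563^2 = 6 × 0.190969 × 0.316969 = 0.363188 (base)
P(M+8) = C(4,4) × 0.437^0 × 0.563^4 = 1 × 1.0000 × 0.10046935 = 0.100469
Relative intensity = 0.100469 / 0.363188 × 100 = 27.7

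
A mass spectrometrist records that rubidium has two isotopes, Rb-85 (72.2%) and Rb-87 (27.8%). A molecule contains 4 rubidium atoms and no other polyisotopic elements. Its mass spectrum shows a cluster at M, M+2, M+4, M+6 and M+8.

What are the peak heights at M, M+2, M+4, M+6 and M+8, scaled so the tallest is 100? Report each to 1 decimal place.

64.9 : 100.0 : 57.8 : 14.8 : 1.4

The 4 Rb atoms are independent, so intensities follow the terms of (0.722 + 0.278)^4.
P(M) = 0.722^4 = 0.271737
P(M+2) = 4 × 0.722^3 × 0.278^1 = 0.418520
P(M+4) = 6 × 0.722^2 × 0.278^2 = 0.241721
P(M+6) = 4 × 0.722^1 × 0.278^3 = 0.062049
P(M+8) = 0.278^4 = 0.005973
The M+2 peak is largest (0.418520); scaling to 100 gives 64.9 : 100.0 : 57.8 : 14.8 : 1.4.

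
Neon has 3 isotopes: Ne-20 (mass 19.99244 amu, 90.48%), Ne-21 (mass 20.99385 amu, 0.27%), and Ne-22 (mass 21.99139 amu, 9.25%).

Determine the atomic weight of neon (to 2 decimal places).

20.18 amu

Weight each isotope mass by its fractional abundance: 0.9048 × 19.99244 + 0.0027 × 20.99385 + 0.0925 × 21.99139
= 18.089160 + 0.056683 + 2.034204 = 20.180047 amu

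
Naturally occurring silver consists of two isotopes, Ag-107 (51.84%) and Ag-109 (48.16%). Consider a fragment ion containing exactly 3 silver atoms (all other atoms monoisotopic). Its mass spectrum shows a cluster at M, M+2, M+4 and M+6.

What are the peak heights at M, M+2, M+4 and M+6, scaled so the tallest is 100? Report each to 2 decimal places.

35.88 : 100.00 : 92.90 : 28.77

The 3 Ag atoms are independent, so intensities follow the terms of (0.5184 + 0.4816)^3.
P(M) = 0.5184^3 = 0.139314
P(M+2) = 3 × 0.5184^2 × 0.4816^1 = 0.388273
P(M+4) = 3 × 0.5184^1 × 0.4816^2 = 0.360711
P(M+6) = 0.4816^3 = 0.111702
The M+2 peak is largest (0.388273); scaling to 100 gives 35.88 : 100.00 : 92.90 : 28.77.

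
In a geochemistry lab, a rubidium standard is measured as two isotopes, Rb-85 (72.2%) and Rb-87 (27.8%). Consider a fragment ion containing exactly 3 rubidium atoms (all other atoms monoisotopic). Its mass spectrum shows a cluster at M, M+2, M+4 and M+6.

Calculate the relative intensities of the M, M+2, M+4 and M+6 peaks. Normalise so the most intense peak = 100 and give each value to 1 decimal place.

86.6 : 100.0 : 38.5 : 4.9

Expanding (0.722 + 0.278)^3:
P(M) = 0.722^3 = 0.376367
P(M+2) = 3 × 0.722^2 × 0.278^1 = 0.434751
P(M+4) = 3 × 0.722^1 × 0.278^2 = 0.167397
P(M+6) = 0.278^3 = 0.021485
The M+2 peak is largest (0.434751); scaling to 100 gives 86.6 : 100.0 : 38.5 : 4.9.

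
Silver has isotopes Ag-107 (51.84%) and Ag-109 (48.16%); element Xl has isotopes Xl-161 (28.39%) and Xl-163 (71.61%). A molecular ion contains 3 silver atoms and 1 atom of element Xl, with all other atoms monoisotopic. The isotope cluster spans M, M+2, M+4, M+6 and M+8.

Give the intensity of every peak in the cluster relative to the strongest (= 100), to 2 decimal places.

10.40 : 55.20 : 100.00 : 76.23 : 21.03

Silver pattern (n=3): 0.13931407 : 0.38827347 : 0.36071085 : 0.11170161
Element Xl pattern (n=1): 0.2839 : 0.7161
Convolve the two distributions (both contribute in 2-u steps):
  M: 0.13931407×0.2839 = 0.039551
  M+2: 0.13931407×0.7161 + 0.38827347×0.2839 = 0.209994
  M+4: 0.38827347×0.7161 + 0.36071085×0.2839 = 0.380448
  M+6: 0.36071085×0.7161 + 0.11170161×0.2839 = 0.290017
  M+8: 0.11170161×0.7161 = 0.079990
Scale to base peak (0.380448) = 100: 10.40 : 55.20 : 100.00 : 76.23 : 21.03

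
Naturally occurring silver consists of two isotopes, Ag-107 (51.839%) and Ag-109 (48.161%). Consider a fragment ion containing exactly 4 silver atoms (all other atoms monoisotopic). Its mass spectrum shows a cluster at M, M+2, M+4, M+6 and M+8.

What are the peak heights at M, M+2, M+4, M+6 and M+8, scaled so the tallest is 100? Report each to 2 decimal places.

19.31 : 71.76 : 100.00 : 61.94 : 14.39

The 4 Ag atoms are independent, so intensities follow the terms of (0.51839 + 0.48161)^4.
P(M) = 0.51839^4 = 0.072215
P(M+2) = 4 × 0.51839^3 × 0.48161^1 = 0.268365
P(M+4) = 6 × 0.51839^2 × 0.48161^2 = 0.373986
P(M+6) = 4 × 0.51839^1 × 0.48161^3 = 0.231634
P(M+8) = 0.48161^4 = 0.053800
The M+4 peak is largest (0.373986); scaling to 100 gives 19.31 : 71.76 : 100.00 : 61.94 : 14.39.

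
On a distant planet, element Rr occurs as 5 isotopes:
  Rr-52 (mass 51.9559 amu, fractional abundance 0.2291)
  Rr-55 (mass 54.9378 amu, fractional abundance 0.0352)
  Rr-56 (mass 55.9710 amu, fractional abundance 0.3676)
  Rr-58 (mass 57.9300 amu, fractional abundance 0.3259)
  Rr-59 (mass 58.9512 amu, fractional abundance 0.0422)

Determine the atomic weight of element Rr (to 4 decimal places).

Ar = Σ fᵢ·mᵢ = 0.2291 × 51.9559 + 0.0352 × 54.9378 + 0.3676 × 55.9710 + 0.3259 × 57.9300 + 0.0422 × 58.9512
= 11.90310 + 1.93381 + 20.57494 + 18.87939 + 2.48774 = 55.77898 amu

55.7790 amu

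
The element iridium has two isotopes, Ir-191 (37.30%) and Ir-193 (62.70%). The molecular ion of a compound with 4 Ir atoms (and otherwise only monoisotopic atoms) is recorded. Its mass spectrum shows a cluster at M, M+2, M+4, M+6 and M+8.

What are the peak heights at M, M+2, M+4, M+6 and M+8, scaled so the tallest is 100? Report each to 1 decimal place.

5.3 : 35.4 : 89.2 : 100.0 : 42.0

The 4 Ir atoms are independent, so intensities follow the terms of (0.3730 + 0.6270)^4.
P(M) = 0.3730^4 = 0.019357
P(M+2) = 4 × 0.3730^3 × 0.6270^1 = 0.130153
P(M+4) = 6 × 0.3730^2 × 0.6270^2 = 0.328174
P(M+6) = 4 × 0.3730^1 × 0.6270^3 = 0.367766
P(M+8) = 0.6270^4 = 0.154550
The M+6 peak is largest (0.367766); scaling to 100 gives 5.3 : 35.4 : 89.2 : 100.0 : 42.0.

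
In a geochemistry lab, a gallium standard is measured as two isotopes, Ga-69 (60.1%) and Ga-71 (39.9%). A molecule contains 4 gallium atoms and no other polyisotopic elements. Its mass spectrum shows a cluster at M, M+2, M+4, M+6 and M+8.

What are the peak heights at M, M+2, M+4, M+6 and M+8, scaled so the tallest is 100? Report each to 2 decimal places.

37.66 : 100.00 : 99.58 : 44.08 : 7.32

Expanding (0.601 + 0.399)^4:
P(M) = 0.601^4 = 0.130466
P(M+2) = 4 × 0.601^3 × 0.399^1 = 0.346463
P(M+4) = 6 × 0.601^2 × 0.399^2 = 0.345021
P(M+6) = 4 × 0.601^1 × 0.399^3 = 0.152705
P(M+8) = 0.399^4 = 0.025345
The M+2 peak is largest (0.346463); scaling to 100 gives 37.66 : 100.00 : 99.58 : 44.08 : 7.32.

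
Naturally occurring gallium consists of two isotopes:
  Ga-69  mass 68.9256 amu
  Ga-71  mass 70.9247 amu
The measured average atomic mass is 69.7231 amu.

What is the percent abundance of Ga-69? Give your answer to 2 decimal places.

60.11%

Let x be the fractional abundance of Ga-69; then Ga-71 has abundance 1 − x.
68.9256·x + 70.9247·(1 − x) = 69.7231
(68.9256 − 70.9247)·x = 69.7231 − 70.9247
x = -1.2016 / -1.9991 = 0.60107 → 60.11% Ga-69, 39.89% Ga-71.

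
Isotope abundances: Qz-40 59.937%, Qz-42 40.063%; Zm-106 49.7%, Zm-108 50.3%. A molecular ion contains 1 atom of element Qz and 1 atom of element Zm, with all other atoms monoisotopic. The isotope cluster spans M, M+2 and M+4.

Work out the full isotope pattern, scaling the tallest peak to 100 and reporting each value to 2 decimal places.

Element Qz pattern (n=1): 0.59937 : 0.40063
Element Zm pattern (n=1): 0.4970 : 0.5030
Convolve the two distributions (both contribute in 2-u steps):
  M: 0.59937×0.4970 = 0.297887
  M+2: 0.59937×0.5030 + 0.40063×0.4970 = 0.500596
  M+4: 0.40063×0.5030 = 0.201517
Scale to base peak (0.500596) = 100: 59.51 : 100.00 : 40.26

59.51 : 100.00 : 40.26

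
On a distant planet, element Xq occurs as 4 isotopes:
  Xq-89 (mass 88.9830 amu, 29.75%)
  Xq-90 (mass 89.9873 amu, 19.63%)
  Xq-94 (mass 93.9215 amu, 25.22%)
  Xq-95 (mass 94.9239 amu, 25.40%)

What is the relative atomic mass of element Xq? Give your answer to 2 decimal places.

Average mass = Σ (abundance × isotope mass) = 0.2975 × 88.9830 + 0.1963 × 89.9873 + 0.2522 × 93.9215 + 0.2540 × 94.9239
= 26.47244 + 17.66451 + 23.68700 + 24.11067 = 91.93462 amu

91.93 amu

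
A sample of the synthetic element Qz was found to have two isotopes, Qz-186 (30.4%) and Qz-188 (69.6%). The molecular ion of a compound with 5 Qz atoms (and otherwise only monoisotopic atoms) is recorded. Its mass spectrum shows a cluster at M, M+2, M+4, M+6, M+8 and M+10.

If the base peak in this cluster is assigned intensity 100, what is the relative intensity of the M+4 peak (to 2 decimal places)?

(0.304 + 0.696)^5 gives M 0.0026, M+2 0.0297, M+4 0.1361, M+6 0.3116, M+8 0.3567, M+10 0.1633; the largest is M+8.
P(M+8) = C(5,4) × 0.304^1 × 0.696^4 = 5 × 0.3040 × 0.23465886 = 0.356681 (base)
P(M+4) = C(5,2) × 0.304^3 × 0.696^2 = 10 × 0.02809446 × 0.484416 = 0.136094
Relative intensity = 0.136094 / 0.356681 × 100 = 38.16

38.16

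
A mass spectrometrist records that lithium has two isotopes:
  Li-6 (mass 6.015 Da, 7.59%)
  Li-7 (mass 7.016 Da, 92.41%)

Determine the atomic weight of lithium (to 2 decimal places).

6.94 Da

Average mass = Σ (abundance × isotope mass) = 0.0759 × 6.015 + 0.9241 × 7.016
= 0.4565 + 6.4835 = 6.9400 Da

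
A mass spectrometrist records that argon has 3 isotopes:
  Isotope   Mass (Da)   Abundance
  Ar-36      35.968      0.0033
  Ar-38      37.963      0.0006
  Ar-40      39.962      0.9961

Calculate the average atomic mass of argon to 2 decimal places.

39.95 Da

Weight each isotope mass by its fractional abundance: 0.0033 × 35.968 + 0.0006 × 37.963 + 0.9961 × 39.962
= 0.1187 + 0.0228 + 39.8061 = 39.9476 Da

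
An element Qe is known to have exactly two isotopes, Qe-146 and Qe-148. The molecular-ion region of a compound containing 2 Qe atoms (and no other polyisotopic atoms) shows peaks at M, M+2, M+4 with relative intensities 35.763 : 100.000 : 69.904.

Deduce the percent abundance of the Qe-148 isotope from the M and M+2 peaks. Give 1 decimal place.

58.3%

Write p for the Qe-146 fraction. I(M+2)/I(M) = [C(2,1)·p^1·(1−p)] / p^2 = 2·(1−p)/p = 100.000/35.763 = 2.7962
(1−p)/p = 2.7962/2 = 1.3981  ⇒  p = 1/(1 + 1.3981) = 0.4170
Qe-146: 41.7%, Qe-148: 58.3%.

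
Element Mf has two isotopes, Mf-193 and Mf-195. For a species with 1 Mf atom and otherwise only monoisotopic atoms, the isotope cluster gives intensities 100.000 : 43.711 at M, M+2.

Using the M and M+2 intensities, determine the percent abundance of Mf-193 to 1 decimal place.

Let p = fractional abundance of Mf-193. I(M+2)/I(M) = [C(1,1)·p^0·(1−p)] / p^1 = 1·(1−p)/p = 43.711/100.000 = 0.4371
(1−p)/p = 0.4371/1 = 0.4371  ⇒  p = 1/(1 + 0.4371) = 0.6958
Mf-193: 69.6%, Mf-195: 30.4%.

69.6%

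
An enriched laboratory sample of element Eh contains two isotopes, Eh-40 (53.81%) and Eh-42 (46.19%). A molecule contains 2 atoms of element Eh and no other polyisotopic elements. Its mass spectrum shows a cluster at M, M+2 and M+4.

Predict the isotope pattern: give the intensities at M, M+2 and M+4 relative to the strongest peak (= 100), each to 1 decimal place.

58.2 : 100.0 : 42.9

The 2 Eh atoms are independent, so intensities follow the terms of (0.5381 + 0.4619)^2.
P(M) = 0.5381^2 = 0.289552
P(M+2) = 2 × 0.5381^1 × 0.4619^1 = 0.497097
P(M+4) = 0.4619^2 = 0.213352
The M+2 peak is largest (0.497097); scaling to 100 gives 58.2 : 100.0 : 42.9.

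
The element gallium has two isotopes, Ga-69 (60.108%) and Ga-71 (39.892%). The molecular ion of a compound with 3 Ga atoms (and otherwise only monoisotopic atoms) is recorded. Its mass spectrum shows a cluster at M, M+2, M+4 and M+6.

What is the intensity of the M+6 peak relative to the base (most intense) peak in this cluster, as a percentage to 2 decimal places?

14.68%

Binomial terms of (0.60108 + 0.39892)^3: M 0.2172, M+2 0.4324, M+4 0.2870, M+6 0.0635 → M+2 is the base peak.
P(M+2) = C(3,1) × 0.60108^2 × 0.39892^1 = 3 × 0.36129717 × 0.39892 = 0.432386 (base)
P(M+6) = C(3,3) × 0.60108^0 × 0.39892^3 = 1 × 1.0000 × 0.063483 = 0.063483
Relative intensity = 0.063483 / 0.432386 × 100 = 14.68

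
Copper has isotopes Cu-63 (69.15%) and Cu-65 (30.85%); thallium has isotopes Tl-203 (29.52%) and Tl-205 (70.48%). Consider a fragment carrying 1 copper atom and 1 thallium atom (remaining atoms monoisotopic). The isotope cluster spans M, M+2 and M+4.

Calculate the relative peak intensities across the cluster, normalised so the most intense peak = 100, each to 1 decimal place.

35.3 : 100.0 : 37.6

Copper pattern (n=1): 0.6915 : 0.3085
Thallium pattern (n=1): 0.2952 : 0.7048
Convolve the two distributions (both contribute in 2-u steps):
  M: 0.6915×0.2952 = 0.204131
  M+2: 0.6915×0.7048 + 0.3085×0.2952 = 0.578438
  M+4: 0.3085×0.7048 = 0.217431
Scale to base peak (0.578438) = 100: 35.3 : 100.0 : 37.6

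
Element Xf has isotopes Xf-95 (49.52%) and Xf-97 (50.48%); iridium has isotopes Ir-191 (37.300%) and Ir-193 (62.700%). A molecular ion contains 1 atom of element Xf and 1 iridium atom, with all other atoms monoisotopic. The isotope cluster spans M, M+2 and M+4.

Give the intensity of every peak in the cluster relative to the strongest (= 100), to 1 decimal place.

37.0 : 100.0 : 63.5

Element Xf pattern (n=1): 0.4952 : 0.5048
Iridium pattern (n=1): 0.3730 : 0.6270
Convolve the two distributions (both contribute in 2-u steps):
  M: 0.4952×0.3730 = 0.184710
  M+2: 0.4952×0.6270 + 0.5048×0.3730 = 0.498781
  M+4: 0.5048×0.6270 = 0.316510
Scale to base peak (0.498781) = 100: 37.0 : 100.0 : 63.5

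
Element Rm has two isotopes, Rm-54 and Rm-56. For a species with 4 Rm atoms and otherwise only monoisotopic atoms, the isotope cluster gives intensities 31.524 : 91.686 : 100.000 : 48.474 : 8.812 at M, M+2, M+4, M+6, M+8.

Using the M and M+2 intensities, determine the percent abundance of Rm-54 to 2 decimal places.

Write p for the Rm-54 fraction. I(M+2)/I(M) = [C(4,1)·p^3·(1−p)] / p^4 = 4·(1−p)/p = 91.686/31.524 = 2.9085
(1−p)/p = 2.9085/4 = 0.7271  ⇒  p = 1/(1 + 0.7271) = 0.5790
Rm-54: 57.90%, Rm-56: 42.10%.

57.90%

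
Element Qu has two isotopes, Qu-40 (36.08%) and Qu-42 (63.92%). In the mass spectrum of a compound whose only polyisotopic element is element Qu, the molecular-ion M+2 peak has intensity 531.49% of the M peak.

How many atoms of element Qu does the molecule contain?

For n independent Qu atoms, I(M+2)/I(M) = n · (abundance Qu-42) / (abundance Qu-40) = n · 0.6392/0.3608.
n = 5.3149 × 0.3608/0.6392 = 3.00 ≈ 3

3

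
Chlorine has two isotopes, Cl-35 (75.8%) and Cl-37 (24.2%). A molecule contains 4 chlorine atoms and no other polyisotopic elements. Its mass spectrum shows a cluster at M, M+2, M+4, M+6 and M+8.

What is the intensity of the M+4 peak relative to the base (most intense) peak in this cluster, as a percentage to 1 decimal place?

47.9%

(0.758 + 0.242)^4 gives M 0.3301, M+2 0.4216, M+4 0.2019, M+6 0.0430, M+8 0.0034; the largest is M+2.
P(M+2) = C(4,1) × 0.758^3 × 0.242^1 = 4 × 0.43551951 × 0.2420 = 0.421583 (base)
P(M+4) = C(4,2) × 0.758^2 × 0.242^2 = 6 × 0.574564 × 0.058564 = 0.201893
Relative intensity = 0.201893 / 0.421583 × 100 = 47.9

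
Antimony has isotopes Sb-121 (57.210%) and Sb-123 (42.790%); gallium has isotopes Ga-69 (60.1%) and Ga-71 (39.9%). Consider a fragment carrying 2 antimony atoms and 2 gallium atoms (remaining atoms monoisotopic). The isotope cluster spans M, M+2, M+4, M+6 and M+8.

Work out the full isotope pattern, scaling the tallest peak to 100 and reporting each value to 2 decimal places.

33.49 : 94.55 : 100.00 : 46.95 : 8.26

Antimony pattern (n=2): 0.32729841 : 0.48960318 : 0.18309841
Gallium pattern (n=2): 0.361201 : 0.479598 : 0.159201
Convolve the two distributions (both contribute in 2-u steps):
  M: 0.32729841×0.361201 = 0.118221
  M+2: 0.32729841×0.479598 + 0.48960318×0.361201 = 0.333817
  M+4: 0.32729841×0.159201 + 0.48960318×0.479598 + 0.18309841×0.361201 = 0.353054
  M+6: 0.48960318×0.159201 + 0.18309841×0.479598 = 0.165759
  M+8: 0.18309841×0.159201 = 0.029149
Scale to base peak (0.353054) = 100: 33.49 : 94.55 : 100.00 : 46.95 : 8.26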